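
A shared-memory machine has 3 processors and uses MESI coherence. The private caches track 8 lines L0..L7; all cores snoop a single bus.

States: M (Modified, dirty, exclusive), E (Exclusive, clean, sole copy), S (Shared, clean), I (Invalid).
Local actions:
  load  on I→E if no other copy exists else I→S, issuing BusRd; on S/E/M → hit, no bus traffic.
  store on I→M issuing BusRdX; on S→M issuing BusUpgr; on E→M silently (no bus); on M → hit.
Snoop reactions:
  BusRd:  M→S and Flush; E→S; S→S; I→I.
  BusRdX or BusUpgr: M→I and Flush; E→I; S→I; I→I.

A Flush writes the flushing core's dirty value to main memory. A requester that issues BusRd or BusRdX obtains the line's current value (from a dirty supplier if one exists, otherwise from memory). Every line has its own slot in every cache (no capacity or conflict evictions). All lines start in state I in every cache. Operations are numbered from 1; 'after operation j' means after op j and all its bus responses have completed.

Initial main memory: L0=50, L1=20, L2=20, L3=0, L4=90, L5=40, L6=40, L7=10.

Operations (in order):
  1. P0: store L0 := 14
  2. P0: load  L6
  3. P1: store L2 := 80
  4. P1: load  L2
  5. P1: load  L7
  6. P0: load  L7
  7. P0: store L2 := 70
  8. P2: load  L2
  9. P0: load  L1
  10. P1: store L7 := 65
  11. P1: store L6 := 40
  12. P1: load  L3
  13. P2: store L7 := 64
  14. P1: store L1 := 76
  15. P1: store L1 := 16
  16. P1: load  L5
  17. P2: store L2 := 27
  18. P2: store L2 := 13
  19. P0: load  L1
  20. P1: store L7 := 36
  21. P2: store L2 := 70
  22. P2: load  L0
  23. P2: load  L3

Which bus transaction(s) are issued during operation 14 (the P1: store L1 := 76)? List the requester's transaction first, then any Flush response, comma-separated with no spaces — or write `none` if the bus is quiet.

bus = BusRdX

step 1: P0: store L0 := 14  ⟶  MII  (L0)  txn=BusRdX  M[L0]=50
step 2: P0: load  L6  ⟶  EII  (L6)  txn=BusRd  M[L6]=40
step 3: P1: store L2 := 80  ⟶  IMI  (L2)  txn=BusRdX  M[L2]=20
step 4: P1: load  L2  ⟶  IMI  (L2)  txn=∅  M[L2]=20
step 5: P1: load  L7  ⟶  IEI  (L7)  txn=BusRd  M[L7]=10
step 6: P0: load  L7  ⟶  SSI  (L7)  txn=BusRd  M[L7]=10
step 7: P0: store L2 := 70  ⟶  MII  (L2)  txn=BusRdX+Flush  M[L2]=80
step 8: P2: load  L2  ⟶  SIS  (L2)  txn=BusRd+Flush  M[L2]=70
step 9: P0: load  L1  ⟶  EII  (L1)  txn=BusRd  M[L1]=20
step 10: P1: store L7 := 65  ⟶  IMI  (L7)  txn=BusUpgr  M[L7]=10
step 11: P1: store L6 := 40  ⟶  IMI  (L6)  txn=BusRdX  M[L6]=40
step 12: P1: load  L3  ⟶  IEI  (L3)  txn=BusRd  M[L3]=0
step 13: P2: store L7 := 64  ⟶  IIM  (L7)  txn=BusRdX+Flush  M[L7]=65
step 14: P1: store L1 := 76  ⟶  IMI  (L1)  txn=BusRdX  M[L1]=20
step 15: P1: store L1 := 16  ⟶  IMI  (L1)  txn=∅  M[L1]=20
step 16: P1: load  L5  ⟶  IEI  (L5)  txn=BusRd  M[L5]=40
step 17: P2: store L2 := 27  ⟶  IIM  (L2)  txn=BusUpgr  M[L2]=70
step 18: P2: store L2 := 13  ⟶  IIM  (L2)  txn=∅  M[L2]=70
step 19: P0: load  L1  ⟶  SSI  (L1)  txn=BusRd+Flush  M[L1]=16
step 20: P1: store L7 := 36  ⟶  IMI  (L7)  txn=BusRdX+Flush  M[L7]=64
step 21: P2: store L2 := 70  ⟶  IIM  (L2)  txn=∅  M[L2]=70
step 22: P2: load  L0  ⟶  SIS  (L0)  txn=BusRd+Flush  M[L0]=14
step 23: P2: load  L3  ⟶  ISS  (L3)  txn=BusRd  M[L3]=0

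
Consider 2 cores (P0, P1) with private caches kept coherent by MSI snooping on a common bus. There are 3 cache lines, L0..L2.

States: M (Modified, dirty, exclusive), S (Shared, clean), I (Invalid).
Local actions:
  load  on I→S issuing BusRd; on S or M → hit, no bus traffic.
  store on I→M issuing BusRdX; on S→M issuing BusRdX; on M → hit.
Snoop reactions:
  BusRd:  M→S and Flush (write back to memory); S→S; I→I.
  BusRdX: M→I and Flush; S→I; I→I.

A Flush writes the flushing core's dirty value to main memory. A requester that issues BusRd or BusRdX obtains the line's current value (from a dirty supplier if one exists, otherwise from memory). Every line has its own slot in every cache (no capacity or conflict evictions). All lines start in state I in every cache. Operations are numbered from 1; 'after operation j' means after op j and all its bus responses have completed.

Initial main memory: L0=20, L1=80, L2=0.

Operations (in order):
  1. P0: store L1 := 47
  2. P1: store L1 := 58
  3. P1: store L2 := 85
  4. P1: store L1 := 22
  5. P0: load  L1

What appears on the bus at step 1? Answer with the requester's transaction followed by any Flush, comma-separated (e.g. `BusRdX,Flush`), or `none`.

bus = BusRdX

[1] P0: store L1 := 47 | P0:M(47), P1:I | bus: BusRdX
[2] P1: store L1 := 58 | P0:I, P1:M(58) | bus: BusRdX,Flush
[3] P1: store L2 := 85 | P0:I, P1:M(85) | bus: BusRdX
[4] P1: store L1 := 22 | P0:I, P1:M(22) | bus: none
[5] P0: load  L1 | P0:S(22), P1:S(22) | bus: BusRd,Flush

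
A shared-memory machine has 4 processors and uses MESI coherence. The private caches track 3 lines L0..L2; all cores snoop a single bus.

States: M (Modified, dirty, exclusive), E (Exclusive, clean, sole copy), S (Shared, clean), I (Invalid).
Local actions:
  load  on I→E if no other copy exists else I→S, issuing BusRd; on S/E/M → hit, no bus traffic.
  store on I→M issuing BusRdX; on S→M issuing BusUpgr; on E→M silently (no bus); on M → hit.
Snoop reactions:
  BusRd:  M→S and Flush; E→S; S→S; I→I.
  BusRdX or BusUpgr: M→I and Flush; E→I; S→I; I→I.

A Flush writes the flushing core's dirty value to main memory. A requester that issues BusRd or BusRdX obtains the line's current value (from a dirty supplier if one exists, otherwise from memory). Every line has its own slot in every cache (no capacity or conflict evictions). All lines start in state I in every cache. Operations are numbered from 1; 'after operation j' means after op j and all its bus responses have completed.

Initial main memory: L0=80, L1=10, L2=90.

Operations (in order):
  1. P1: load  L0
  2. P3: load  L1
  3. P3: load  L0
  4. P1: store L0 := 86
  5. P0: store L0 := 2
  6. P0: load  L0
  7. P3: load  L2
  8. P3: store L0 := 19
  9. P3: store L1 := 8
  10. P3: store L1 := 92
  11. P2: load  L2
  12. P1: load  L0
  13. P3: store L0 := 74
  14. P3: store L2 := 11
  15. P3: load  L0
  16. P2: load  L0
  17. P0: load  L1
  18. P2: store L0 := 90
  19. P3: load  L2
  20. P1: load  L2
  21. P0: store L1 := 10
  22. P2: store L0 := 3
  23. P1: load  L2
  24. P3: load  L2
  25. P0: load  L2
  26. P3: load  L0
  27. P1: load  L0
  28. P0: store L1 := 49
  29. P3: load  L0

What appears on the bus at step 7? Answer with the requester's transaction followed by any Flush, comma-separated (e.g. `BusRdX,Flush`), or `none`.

bus = BusRd

[1] P1: load  L0 | P0:I, P1:E(80), P2:I, P3:I | bus: BusRd
[2] P3: load  L1 | P0:I, P1:I, P2:I, P3:E(10) | bus: BusRd
[3] P3: load  L0 | P0:I, P1:S(80), P2:I, P3:S(80) | bus: BusRd
[4] P1: store L0 := 86 | P0:I, P1:M(86), P2:I, P3:I | bus: BusUpgr
[5] P0: store L0 := 2 | P0:M(2), P1:I, P2:I, P3:I | bus: BusRdX,Flush
[6] P0: load  L0 | P0:M(2), P1:I, P2:I, P3:I | bus: none
[7] P3: load  L2 | P0:I, P1:I, P2:I, P3:E(90) | bus: BusRd
[8] P3: store L0 := 19 | P0:I, P1:I, P2:I, P3:M(19) | bus: BusRdX,Flush
[9] P3: store L1 := 8 | P0:I, P1:I, P2:I, P3:M(8) | bus: none
[10] P3: store L1 := 92 | P0:I, P1:I, P2:I, P3:M(92) | bus: none
[11] P2: load  L2 | P0:I, P1:I, P2:S(90), P3:S(90) | bus: BusRd
[12] P1: load  L0 | P0:I, P1:S(19), P2:I, P3:S(19) | bus: BusRd,Flush
[13] P3: store L0 := 74 | P0:I, P1:I, P2:I, P3:M(74) | bus: BusUpgr
[14] P3: store L2 := 11 | P0:I, P1:I, P2:I, P3:M(11) | bus: BusUpgr
[15] P3: load  L0 | P0:I, P1:I, P2:I, P3:M(74) | bus: none
[16] P2: load  L0 | P0:I, P1:I, P2:S(74), P3:S(74) | bus: BusRd,Flush
[17] P0: load  L1 | P0:S(92), P1:I, P2:I, P3:S(92) | bus: BusRd,Flush
[18] P2: store L0 := 90 | P0:I, P1:I, P2:M(90), P3:I | bus: BusUpgr
[19] P3: load  L2 | P0:I, P1:I, P2:I, P3:M(11) | bus: none
[20] P1: load  L2 | P0:I, P1:S(11), P2:I, P3:S(11) | bus: BusRd,Flush
[21] P0: store L1 := 10 | P0:M(10), P1:I, P2:I, P3:I | bus: BusUpgr
[22] P2: store L0 := 3 | P0:I, P1:I, P2:M(3), P3:I | bus: none
[23] P1: load  L2 | P0:I, P1:S(11), P2:I, P3:S(11) | bus: none
[24] P3: load  L2 | P0:I, P1:S(11), P2:I, P3:S(11) | bus: none
[25] P0: load  L2 | P0:S(11), P1:S(11), P2:I, P3:S(11) | bus: BusRd
[26] P3: load  L0 | P0:I, P1:I, P2:S(3), P3:S(3) | bus: BusRd,Flush
[27] P1: load  L0 | P0:I, P1:S(3), P2:S(3), P3:S(3) | bus: BusRd
[28] P0: store L1 := 49 | P0:M(49), P1:I, P2:I, P3:I | bus: none
[29] P3: load  L0 | P0:I, P1:S(3), P2:S(3), P3:S(3) | bus: none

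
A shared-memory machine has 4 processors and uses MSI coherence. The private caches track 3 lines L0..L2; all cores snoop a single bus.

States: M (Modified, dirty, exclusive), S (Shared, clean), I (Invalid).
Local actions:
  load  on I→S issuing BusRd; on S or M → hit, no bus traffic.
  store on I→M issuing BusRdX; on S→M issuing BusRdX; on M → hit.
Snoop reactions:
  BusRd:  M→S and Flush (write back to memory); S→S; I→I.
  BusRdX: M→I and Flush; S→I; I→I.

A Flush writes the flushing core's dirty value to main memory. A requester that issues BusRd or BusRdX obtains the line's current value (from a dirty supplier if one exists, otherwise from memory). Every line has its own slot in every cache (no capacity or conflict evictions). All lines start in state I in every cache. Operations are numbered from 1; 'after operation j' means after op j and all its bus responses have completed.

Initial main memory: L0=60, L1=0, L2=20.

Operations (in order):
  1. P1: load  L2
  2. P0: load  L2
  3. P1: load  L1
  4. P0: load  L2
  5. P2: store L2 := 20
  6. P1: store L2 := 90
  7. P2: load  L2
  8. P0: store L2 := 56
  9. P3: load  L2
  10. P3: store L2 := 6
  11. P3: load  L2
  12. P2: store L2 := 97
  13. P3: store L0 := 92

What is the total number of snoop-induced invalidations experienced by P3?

invalidations = 1

[1] P1: load  L2 | P0:I, P1:S(20), P2:I, P3:I | bus: BusRd
[2] P0: load  L2 | P0:S(20), P1:S(20), P2:I, P3:I | bus: BusRd
[3] P1: load  L1 | P0:I, P1:S(0), P2:I, P3:I | bus: BusRd
[4] P0: load  L2 | P0:S(20), P1:S(20), P2:I, P3:I | bus: none
[5] P2: store L2 := 20 | P0:I, P1:I, P2:M(20), P3:I | bus: BusRdX
[6] P1: store L2 := 90 | P0:I, P1:M(90), P2:I, P3:I | bus: BusRdX,Flush
[7] P2: load  L2 | P0:I, P1:S(90), P2:S(90), P3:I | bus: BusRd,Flush
[8] P0: store L2 := 56 | P0:M(56), P1:I, P2:I, P3:I | bus: BusRdX
[9] P3: load  L2 | P0:S(56), P1:I, P2:I, P3:S(56) | bus: BusRd,Flush
[10] P3: store L2 := 6 | P0:I, P1:I, P2:I, P3:M(6) | bus: BusRdX
[11] P3: load  L2 | P0:I, P1:I, P2:I, P3:M(6) | bus: none
[12] P2: store L2 := 97 | P0:I, P1:I, P2:M(97), P3:I | bus: BusRdX,Flush
[13] P3: store L0 := 92 | P0:I, P1:I, P2:I, P3:M(92) | bus: BusRdX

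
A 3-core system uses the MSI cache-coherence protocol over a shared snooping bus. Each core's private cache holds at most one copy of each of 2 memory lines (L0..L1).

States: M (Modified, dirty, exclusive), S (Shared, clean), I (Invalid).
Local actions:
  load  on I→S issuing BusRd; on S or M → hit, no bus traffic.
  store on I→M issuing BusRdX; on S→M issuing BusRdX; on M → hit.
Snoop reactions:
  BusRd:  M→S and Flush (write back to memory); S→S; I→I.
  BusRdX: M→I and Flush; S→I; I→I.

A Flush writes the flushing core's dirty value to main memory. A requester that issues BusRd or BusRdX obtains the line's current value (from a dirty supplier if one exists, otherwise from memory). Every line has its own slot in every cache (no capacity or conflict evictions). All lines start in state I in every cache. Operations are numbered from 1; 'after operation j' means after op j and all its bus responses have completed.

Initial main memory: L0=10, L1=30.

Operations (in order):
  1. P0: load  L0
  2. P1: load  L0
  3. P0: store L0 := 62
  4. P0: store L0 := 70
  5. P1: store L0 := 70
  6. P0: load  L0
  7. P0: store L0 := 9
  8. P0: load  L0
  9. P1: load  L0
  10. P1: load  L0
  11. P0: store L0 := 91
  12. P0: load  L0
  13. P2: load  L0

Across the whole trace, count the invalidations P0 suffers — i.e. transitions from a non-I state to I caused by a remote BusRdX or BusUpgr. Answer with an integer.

invalidations = 1

1. P0: load  L0  bus=[BusRd]  L0: P0=S P1=I P2=I  mem[L0]=10
2. P1: load  L0  bus=[BusRd]  L0: P0=S P1=S P2=I  mem[L0]=10
3. P0: store L0 := 62  bus=[BusRdX]  L0: P0=M P1=I P2=I  mem[L0]=10
4. P0: store L0 := 70  bus=[-]  L0: P0=M P1=I P2=I  mem[L0]=10
5. P1: store L0 := 70  bus=[BusRdX,Flush]  L0: P0=I P1=M P2=I  mem[L0]=70
6. P0: load  L0  bus=[BusRd,Flush]  L0: P0=S P1=S P2=I  mem[L0]=70
7. P0: store L0 := 9  bus=[BusRdX]  L0: P0=M P1=I P2=I  mem[L0]=70
8. P0: load  L0  bus=[-]  L0: P0=M P1=I P2=I  mem[L0]=70
9. P1: load  L0  bus=[BusRd,Flush]  L0: P0=S P1=S P2=I  mem[L0]=9
10. P1: load  L0  bus=[-]  L0: P0=S P1=S P2=I  mem[L0]=9
11. P0: store L0 := 91  bus=[BusRdX]  L0: P0=M P1=I P2=I  mem[L0]=9
12. P0: load  L0  bus=[-]  L0: P0=M P1=I P2=I  mem[L0]=9
13. P2: load  L0  bus=[BusRd,Flush]  L0: P0=S P1=I P2=S  mem[L0]=91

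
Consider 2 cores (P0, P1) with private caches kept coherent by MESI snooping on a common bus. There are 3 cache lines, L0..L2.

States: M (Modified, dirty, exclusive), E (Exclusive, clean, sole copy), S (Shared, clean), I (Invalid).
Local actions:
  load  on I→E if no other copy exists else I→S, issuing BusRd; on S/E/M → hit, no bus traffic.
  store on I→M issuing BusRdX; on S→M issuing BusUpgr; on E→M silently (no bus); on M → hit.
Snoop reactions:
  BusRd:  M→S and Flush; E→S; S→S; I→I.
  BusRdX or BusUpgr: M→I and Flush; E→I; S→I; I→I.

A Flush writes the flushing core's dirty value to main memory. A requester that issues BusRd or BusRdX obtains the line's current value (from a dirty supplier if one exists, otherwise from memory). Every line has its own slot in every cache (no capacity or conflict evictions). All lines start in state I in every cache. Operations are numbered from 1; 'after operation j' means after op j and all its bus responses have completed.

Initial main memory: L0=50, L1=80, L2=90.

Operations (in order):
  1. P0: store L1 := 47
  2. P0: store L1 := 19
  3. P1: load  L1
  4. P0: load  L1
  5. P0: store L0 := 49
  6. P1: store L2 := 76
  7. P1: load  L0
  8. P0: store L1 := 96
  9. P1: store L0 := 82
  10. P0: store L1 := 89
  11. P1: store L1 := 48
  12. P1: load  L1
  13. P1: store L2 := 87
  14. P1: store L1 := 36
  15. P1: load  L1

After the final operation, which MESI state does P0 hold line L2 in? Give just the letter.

1. P0: store L1 := 47  bus=[BusRdX]  L1: P0=M P1=I  mem[L1]=80
2. P0: store L1 := 19  bus=[-]  L1: P0=M P1=I  mem[L1]=80
3. P1: load  L1  bus=[BusRd,Flush]  L1: P0=S P1=S  mem[L1]=19
4. P0: load  L1  bus=[-]  L1: P0=S P1=S  mem[L1]=19
5. P0: store L0 := 49  bus=[BusRdX]  L0: P0=M P1=I  mem[L0]=50
6. P1: store L2 := 76  bus=[BusRdX]  L2: P0=I P1=M  mem[L2]=90
7. P1: load  L0  bus=[BusRd,Flush]  L0: P0=S P1=S  mem[L0]=49
8. P0: store L1 := 96  bus=[BusUpgr]  L1: P0=M P1=I  mem[L1]=19
9. P1: store L0 := 82  bus=[BusUpgr]  L0: P0=I P1=M  mem[L0]=49
10. P0: store L1 := 89  bus=[-]  L1: P0=M P1=I  mem[L1]=19
11. P1: store L1 := 48  bus=[BusRdX,Flush]  L1: P0=I P1=M  mem[L1]=89
12. P1: load  L1  bus=[-]  L1: P0=I P1=M  mem[L1]=89
13. P1: store L2 := 87  bus=[-]  L2: P0=I P1=M  mem[L2]=90
14. P1: store L1 := 36  bus=[-]  L1: P0=I P1=M  mem[L1]=89
15. P1: load  L1  bus=[-]  L1: P0=I P1=M  mem[L1]=89

state = I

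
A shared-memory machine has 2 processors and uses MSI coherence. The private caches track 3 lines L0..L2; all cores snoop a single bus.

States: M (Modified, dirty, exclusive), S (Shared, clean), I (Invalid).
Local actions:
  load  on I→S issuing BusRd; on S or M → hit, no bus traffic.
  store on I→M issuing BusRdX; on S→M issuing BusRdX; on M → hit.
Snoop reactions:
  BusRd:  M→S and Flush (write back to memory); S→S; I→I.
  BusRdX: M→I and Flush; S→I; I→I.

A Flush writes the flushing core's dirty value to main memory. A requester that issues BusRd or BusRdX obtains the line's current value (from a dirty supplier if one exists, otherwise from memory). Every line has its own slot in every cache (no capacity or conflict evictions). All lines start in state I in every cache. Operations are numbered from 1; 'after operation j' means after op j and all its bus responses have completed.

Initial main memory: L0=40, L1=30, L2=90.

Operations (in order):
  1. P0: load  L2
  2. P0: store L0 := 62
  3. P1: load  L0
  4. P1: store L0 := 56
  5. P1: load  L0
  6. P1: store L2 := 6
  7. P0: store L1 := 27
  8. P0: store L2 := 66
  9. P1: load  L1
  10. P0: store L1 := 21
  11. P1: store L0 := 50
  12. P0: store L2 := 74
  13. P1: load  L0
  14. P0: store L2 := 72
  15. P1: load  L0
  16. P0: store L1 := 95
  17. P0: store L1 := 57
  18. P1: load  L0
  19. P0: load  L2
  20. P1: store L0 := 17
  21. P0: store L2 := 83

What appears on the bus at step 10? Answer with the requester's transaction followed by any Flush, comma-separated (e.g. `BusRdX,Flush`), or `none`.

step 1: P0: load  L2  ⟶  SI  (L2)  txn=BusRd  M[L2]=90
step 2: P0: store L0 := 62  ⟶  MI  (L0)  txn=BusRdX  M[L0]=40
step 3: P1: load  L0  ⟶  SS  (L0)  txn=BusRd+Flush  M[L0]=62
step 4: P1: store L0 := 56  ⟶  IM  (L0)  txn=BusRdX  M[L0]=62
step 5: P1: load  L0  ⟶  IM  (L0)  txn=∅  M[L0]=62
step 6: P1: store L2 := 6  ⟶  IM  (L2)  txn=BusRdX  M[L2]=90
step 7: P0: store L1 := 27  ⟶  MI  (L1)  txn=BusRdX  M[L1]=30
step 8: P0: store L2 := 66  ⟶  MI  (L2)  txn=BusRdX+Flush  M[L2]=6
step 9: P1: load  L1  ⟶  SS  (L1)  txn=BusRd+Flush  M[L1]=27
step 10: P0: store L1 := 21  ⟶  MI  (L1)  txn=BusRdX  M[L1]=27
step 11: P1: store L0 := 50  ⟶  IM  (L0)  txn=∅  M[L0]=62
step 12: P0: store L2 := 74  ⟶  MI  (L2)  txn=∅  M[L2]=6
step 13: P1: load  L0  ⟶  IM  (L0)  txn=∅  M[L0]=62
step 14: P0: store L2 := 72  ⟶  MI  (L2)  txn=∅  M[L2]=6
step 15: P1: load  L0  ⟶  IM  (L0)  txn=∅  M[L0]=62
step 16: P0: store L1 := 95  ⟶  MI  (L1)  txn=∅  M[L1]=27
step 17: P0: store L1 := 57  ⟶  MI  (L1)  txn=∅  M[L1]=27
step 18: P1: load  L0  ⟶  IM  (L0)  txn=∅  M[L0]=62
step 19: P0: load  L2  ⟶  MI  (L2)  txn=∅  M[L2]=6
step 20: P1: store L0 := 17  ⟶  IM  (L0)  txn=∅  M[L0]=62
step 21: P0: store L2 := 83  ⟶  MI  (L2)  txn=∅  M[L2]=6

bus = BusRdX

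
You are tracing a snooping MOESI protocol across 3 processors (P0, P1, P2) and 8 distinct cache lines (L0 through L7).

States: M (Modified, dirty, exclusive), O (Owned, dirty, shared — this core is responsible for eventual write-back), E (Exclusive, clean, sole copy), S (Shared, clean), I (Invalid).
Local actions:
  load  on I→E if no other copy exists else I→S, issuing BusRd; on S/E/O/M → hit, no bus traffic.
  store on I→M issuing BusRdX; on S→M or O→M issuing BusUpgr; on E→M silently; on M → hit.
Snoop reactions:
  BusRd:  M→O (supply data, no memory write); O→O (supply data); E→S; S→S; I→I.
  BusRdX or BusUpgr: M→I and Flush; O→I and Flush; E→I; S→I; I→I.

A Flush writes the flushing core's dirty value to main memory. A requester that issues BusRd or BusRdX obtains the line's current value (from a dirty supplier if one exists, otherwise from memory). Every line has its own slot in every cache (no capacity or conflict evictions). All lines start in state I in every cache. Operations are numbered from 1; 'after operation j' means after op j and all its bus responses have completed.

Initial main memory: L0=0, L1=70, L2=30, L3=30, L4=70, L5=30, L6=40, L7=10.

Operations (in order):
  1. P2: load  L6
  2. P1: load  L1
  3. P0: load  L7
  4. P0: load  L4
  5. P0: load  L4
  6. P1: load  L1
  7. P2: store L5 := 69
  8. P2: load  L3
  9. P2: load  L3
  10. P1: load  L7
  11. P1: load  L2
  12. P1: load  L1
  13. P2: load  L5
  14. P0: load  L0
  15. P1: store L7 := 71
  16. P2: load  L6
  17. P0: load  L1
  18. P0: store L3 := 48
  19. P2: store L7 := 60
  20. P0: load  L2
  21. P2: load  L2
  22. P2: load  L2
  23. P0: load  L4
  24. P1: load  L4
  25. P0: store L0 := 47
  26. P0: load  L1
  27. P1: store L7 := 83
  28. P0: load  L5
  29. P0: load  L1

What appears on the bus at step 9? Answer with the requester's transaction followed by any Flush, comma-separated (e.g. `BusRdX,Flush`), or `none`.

bus = none

  op1 P2: load  L6 → I/I/E on L6; bus BusRd; mem=40
  op2 P1: load  L1 → I/E/I on L1; bus BusRd; mem=70
  op3 P0: load  L7 → E/I/I on L7; bus BusRd; mem=10
  op4 P0: load  L4 → E/I/I on L4; bus BusRd; mem=70
  op5 P0: load  L4 → E/I/I on L4; bus (none); mem=70
  op6 P1: load  L1 → I/E/I on L1; bus (none); mem=70
  op7 P2: store L5 := 69 → I/I/M on L5; bus BusRdX; mem=30
  op8 P2: load  L3 → I/I/E on L3; bus BusRd; mem=30
  op9 P2: load  L3 → I/I/E on L3; bus (none); mem=30
  op10 P1: load  L7 → S/S/I on L7; bus BusRd; mem=10
  op11 P1: load  L2 → I/E/I on L2; bus BusRd; mem=30
  op12 P1: load  L1 → I/E/I on L1; bus (none); mem=70
  op13 P2: load  L5 → I/I/M on L5; bus (none); mem=30
  op14 P0: load  L0 → E/I/I on L0; bus BusRd; mem=0
  op15 P1: store L7 := 71 → I/M/I on L7; bus BusUpgr; mem=10
  op16 P2: load  L6 → I/I/E on L6; bus (none); mem=40
  op17 P0: load  L1 → S/S/I on L1; bus BusRd; mem=70
  op18 P0: store L3 := 48 → M/I/I on L3; bus BusRdX; mem=30
  op19 P2: store L7 := 60 → I/I/M on L7; bus BusRdX Flush; mem=71
  op20 P0: load  L2 → S/S/I on L2; bus BusRd; mem=30
  op21 P2: load  L2 → S/S/S on L2; bus BusRd; mem=30
  op22 P2: load  L2 → S/S/S on L2; bus (none); mem=30
  op23 P0: load  L4 → E/I/I on L4; bus (none); mem=70
  op24 P1: load  L4 → S/S/I on L4; bus BusRd; mem=70
  op25 P0: store L0 := 47 → M/I/I on L0; bus (none); mem=0
  op26 P0: load  L1 → S/S/I on L1; bus (none); mem=70
  op27 P1: store L7 := 83 → I/M/I on L7; bus BusRdX Flush; mem=60
  op28 P0: load  L5 → S/I/O on L5; bus BusRd; mem=30
  op29 P0: load  L1 → S/S/I on L1; bus (none); mem=70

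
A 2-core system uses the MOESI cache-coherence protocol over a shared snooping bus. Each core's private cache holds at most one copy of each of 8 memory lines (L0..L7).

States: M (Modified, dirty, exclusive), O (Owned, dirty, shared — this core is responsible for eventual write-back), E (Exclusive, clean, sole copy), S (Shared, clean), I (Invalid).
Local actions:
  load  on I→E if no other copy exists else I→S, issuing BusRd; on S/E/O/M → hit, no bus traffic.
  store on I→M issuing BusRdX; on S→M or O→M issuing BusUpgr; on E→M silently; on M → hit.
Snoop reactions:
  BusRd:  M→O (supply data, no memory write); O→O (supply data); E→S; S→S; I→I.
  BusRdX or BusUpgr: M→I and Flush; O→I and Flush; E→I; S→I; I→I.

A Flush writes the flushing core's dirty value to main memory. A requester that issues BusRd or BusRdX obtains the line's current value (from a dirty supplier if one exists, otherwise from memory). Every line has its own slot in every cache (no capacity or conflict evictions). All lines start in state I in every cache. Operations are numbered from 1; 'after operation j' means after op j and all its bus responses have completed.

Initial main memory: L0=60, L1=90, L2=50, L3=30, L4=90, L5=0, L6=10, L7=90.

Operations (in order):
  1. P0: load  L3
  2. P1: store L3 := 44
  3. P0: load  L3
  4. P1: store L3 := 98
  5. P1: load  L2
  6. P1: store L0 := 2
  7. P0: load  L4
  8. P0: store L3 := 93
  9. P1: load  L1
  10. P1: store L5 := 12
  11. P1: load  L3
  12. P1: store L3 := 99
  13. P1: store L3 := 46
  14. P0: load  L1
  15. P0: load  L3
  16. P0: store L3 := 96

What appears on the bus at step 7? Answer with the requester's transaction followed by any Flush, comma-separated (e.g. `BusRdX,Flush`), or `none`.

bus = BusRd

  op1 P0: load  L3 → E/I on L3; bus BusRd; mem=30
  op2 P1: store L3 := 44 → I/M on L3; bus BusRdX; mem=30
  op3 P0: load  L3 → S/O on L3; bus BusRd; mem=30
  op4 P1: store L3 := 98 → I/M on L3; bus BusUpgr; mem=30
  op5 P1: load  L2 → I/E on L2; bus BusRd; mem=50
  op6 P1: store L0 := 2 → I/M on L0; bus BusRdX; mem=60
  op7 P0: load  L4 → E/I on L4; bus BusRd; mem=90
  op8 P0: store L3 := 93 → M/I on L3; bus BusRdX Flush; mem=98
  op9 P1: load  L1 → I/E on L1; bus BusRd; mem=90
  op10 P1: store L5 := 12 → I/M on L5; bus BusRdX; mem=0
  op11 P1: load  L3 → O/S on L3; bus BusRd; mem=98
  op12 P1: store L3 := 99 → I/M on L3; bus BusUpgr Flush; mem=93
  op13 P1: store L3 := 46 → I/M on L3; bus (none); mem=93
  op14 P0: load  L1 → S/S on L1; bus BusRd; mem=90
  op15 P0: load  L3 → S/O on L3; bus BusRd; mem=93
  op16 P0: store L3 := 96 → M/I on L3; bus BusUpgr Flush; mem=46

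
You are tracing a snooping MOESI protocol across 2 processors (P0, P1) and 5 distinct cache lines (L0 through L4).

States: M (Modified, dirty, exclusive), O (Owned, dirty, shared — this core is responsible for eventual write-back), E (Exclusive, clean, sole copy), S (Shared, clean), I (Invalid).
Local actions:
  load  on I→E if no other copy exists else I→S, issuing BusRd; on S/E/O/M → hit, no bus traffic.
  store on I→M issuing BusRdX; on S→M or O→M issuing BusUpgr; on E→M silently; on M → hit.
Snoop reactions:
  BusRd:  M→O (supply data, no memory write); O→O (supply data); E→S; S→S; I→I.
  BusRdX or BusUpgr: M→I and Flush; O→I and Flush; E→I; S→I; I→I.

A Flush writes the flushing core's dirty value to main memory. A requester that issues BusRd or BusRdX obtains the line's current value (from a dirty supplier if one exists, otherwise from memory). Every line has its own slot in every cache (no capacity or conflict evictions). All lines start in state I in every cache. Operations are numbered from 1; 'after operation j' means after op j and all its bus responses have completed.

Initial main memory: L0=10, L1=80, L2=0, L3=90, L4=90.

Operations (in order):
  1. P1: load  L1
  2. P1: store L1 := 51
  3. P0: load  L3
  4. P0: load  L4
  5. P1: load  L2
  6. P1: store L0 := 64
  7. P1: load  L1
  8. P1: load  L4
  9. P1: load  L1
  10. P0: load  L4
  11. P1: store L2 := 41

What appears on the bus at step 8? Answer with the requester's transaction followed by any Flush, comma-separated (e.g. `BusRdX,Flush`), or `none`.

bus = BusRd

step 1: P1: load  L1  ⟶  IE  (L1)  txn=BusRd  M[L1]=80
step 2: P1: store L1 := 51  ⟶  IM  (L1)  txn=∅  M[L1]=80
step 3: P0: load  L3  ⟶  EI  (L3)  txn=BusRd  M[L3]=90
step 4: P0: load  L4  ⟶  EI  (L4)  txn=BusRd  M[L4]=90
step 5: P1: load  L2  ⟶  IE  (L2)  txn=BusRd  M[L2]=0
step 6: P1: store L0 := 64  ⟶  IM  (L0)  txn=BusRdX  M[L0]=10
step 7: P1: load  L1  ⟶  IM  (L1)  txn=∅  M[L1]=80
step 8: P1: load  L4  ⟶  SS  (L4)  txn=BusRd  M[L4]=90
step 9: P1: load  L1  ⟶  IM  (L1)  txn=∅  M[L1]=80
step 10: P0: load  L4  ⟶  SS  (L4)  txn=∅  M[L4]=90
step 11: P1: store L2 := 41  ⟶  IM  (L2)  txn=∅  M[L2]=0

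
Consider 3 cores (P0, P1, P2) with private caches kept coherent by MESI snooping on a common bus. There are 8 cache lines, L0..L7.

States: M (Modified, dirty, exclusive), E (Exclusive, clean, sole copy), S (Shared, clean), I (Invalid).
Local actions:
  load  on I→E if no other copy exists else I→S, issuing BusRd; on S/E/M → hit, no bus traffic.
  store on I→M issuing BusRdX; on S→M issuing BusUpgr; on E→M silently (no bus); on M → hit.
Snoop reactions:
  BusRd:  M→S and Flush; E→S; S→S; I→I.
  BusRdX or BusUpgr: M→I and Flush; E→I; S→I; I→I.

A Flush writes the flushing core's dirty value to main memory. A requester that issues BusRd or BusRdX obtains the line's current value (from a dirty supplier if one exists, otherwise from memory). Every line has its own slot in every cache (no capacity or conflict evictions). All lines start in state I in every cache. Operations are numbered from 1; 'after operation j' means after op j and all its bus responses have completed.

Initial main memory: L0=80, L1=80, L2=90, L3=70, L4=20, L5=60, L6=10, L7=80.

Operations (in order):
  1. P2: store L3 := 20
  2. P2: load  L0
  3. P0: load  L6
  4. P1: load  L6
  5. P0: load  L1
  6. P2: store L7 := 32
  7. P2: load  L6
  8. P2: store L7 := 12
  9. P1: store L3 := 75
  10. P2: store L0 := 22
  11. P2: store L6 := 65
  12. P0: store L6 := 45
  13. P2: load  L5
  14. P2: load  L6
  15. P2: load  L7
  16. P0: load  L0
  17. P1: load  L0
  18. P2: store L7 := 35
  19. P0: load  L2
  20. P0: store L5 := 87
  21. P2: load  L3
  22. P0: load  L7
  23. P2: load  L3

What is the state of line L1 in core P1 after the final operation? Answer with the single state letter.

state = I

1. P2: store L3 := 20  bus=[BusRdX]  L3: P0=I P1=I P2=M  mem[L3]=70
2. P2: load  L0  bus=[BusRd]  L0: P0=I P1=I P2=E  mem[L0]=80
3. P0: load  L6  bus=[BusRd]  L6: P0=E P1=I P2=I  mem[L6]=10
4. P1: load  L6  bus=[BusRd]  L6: P0=S P1=S P2=I  mem[L6]=10
5. P0: load  L1  bus=[BusRd]  L1: P0=E P1=I P2=I  mem[L1]=80
6. P2: store L7 := 32  bus=[BusRdX]  L7: P0=I P1=I P2=M  mem[L7]=80
7. P2: load  L6  bus=[BusRd]  L6: P0=S P1=S P2=S  mem[L6]=10
8. P2: store L7 := 12  bus=[-]  L7: P0=I P1=I P2=M  mem[L7]=80
9. P1: store L3 := 75  bus=[BusRdX,Flush]  L3: P0=I P1=M P2=I  mem[L3]=20
10. P2: store L0 := 22  bus=[-]  L0: P0=I P1=I P2=M  mem[L0]=80
11. P2: store L6 := 65  bus=[BusUpgr]  L6: P0=I P1=I P2=M  mem[L6]=10
12. P0: store L6 := 45  bus=[BusRdX,Flush]  L6: P0=M P1=I P2=I  mem[L6]=65
13. P2: load  L5  bus=[BusRd]  L5: P0=I P1=I P2=E  mem[L5]=60
14. P2: load  L6  bus=[BusRd,Flush]  L6: P0=S P1=I P2=S  mem[L6]=45
15. P2: load  L7  bus=[-]  L7: P0=I P1=I P2=M  mem[L7]=80
16. P0: load  L0  bus=[BusRd,Flush]  L0: P0=S P1=I P2=S  mem[L0]=22
17. P1: load  L0  bus=[BusRd]  L0: P0=S P1=S P2=S  mem[L0]=22
18. P2: store L7 := 35  bus=[-]  L7: P0=I P1=I P2=M  mem[L7]=80
19. P0: load  L2  bus=[BusRd]  L2: P0=E P1=I P2=I  mem[L2]=90
20. P0: store L5 := 87  bus=[BusRdX]  L5: P0=M P1=I P2=I  mem[L5]=60
21. P2: load  L3  bus=[BusRd,Flush]  L3: P0=I P1=S P2=S  mem[L3]=75
22. P0: load  L7  bus=[BusRd,Flush]  L7: P0=S P1=I P2=S  mem[L7]=35
23. P2: load  L3  bus=[-]  L3: P0=I P1=S P2=S  mem[L3]=75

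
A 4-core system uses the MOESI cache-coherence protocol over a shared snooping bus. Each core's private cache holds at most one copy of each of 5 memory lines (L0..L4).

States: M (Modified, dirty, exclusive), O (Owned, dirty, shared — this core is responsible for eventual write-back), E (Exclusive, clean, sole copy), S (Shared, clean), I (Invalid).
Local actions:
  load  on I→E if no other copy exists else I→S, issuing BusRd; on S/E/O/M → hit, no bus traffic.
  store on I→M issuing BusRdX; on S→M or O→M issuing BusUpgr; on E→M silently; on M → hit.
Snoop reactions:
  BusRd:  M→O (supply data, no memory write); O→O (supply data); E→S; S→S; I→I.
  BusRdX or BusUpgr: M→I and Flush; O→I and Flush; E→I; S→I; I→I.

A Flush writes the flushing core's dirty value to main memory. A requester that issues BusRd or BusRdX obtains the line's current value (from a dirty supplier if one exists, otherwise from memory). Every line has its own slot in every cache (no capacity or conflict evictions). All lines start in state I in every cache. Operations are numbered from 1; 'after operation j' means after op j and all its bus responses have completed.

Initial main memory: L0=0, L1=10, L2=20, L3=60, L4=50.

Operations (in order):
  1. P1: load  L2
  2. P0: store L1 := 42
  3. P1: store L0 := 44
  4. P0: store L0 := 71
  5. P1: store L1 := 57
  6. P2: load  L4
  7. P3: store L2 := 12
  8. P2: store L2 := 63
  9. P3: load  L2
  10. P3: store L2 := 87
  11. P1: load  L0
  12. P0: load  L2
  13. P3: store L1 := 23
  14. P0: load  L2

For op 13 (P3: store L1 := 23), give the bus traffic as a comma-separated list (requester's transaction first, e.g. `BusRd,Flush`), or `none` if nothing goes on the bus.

[1] P1: load  L2 | P0:I, P1:E(20), P2:I, P3:I | bus: BusRd
[2] P0: store L1 := 42 | P0:M(42), P1:I, P2:I, P3:I | bus: BusRdX
[3] P1: store L0 := 44 | P0:I, P1:M(44), P2:I, P3:I | bus: BusRdX
[4] P0: store L0 := 71 | P0:M(71), P1:I, P2:I, P3:I | bus: BusRdX,Flush
[5] P1: store L1 := 57 | P0:I, P1:M(57), P2:I, P3:I | bus: BusRdX,Flush
[6] P2: load  L4 | P0:I, P1:I, P2:E(50), P3:I | bus: BusRd
[7] P3: store L2 := 12 | P0:I, P1:I, P2:I, P3:M(12) | bus: BusRdX
[8] P2: store L2 := 63 | P0:I, P1:I, P2:M(63), P3:I | bus: BusRdX,Flush
[9] P3: load  L2 | P0:I, P1:I, P2:O(63), P3:S(63) | bus: BusRd
[10] P3: store L2 := 87 | P0:I, P1:I, P2:I, P3:M(87) | bus: BusUpgr,Flush
[11] P1: load  L0 | P0:O(71), P1:S(71), P2:I, P3:I | bus: BusRd
[12] P0: load  L2 | P0:S(87), P1:I, P2:I, P3:O(87) | bus: BusRd
[13] P3: store L1 := 23 | P0:I, P1:I, P2:I, P3:M(23) | bus: BusRdX,Flush
[14] P0: load  L2 | P0:S(87), P1:I, P2:I, P3:O(87) | bus: none

bus = BusRdX,Flush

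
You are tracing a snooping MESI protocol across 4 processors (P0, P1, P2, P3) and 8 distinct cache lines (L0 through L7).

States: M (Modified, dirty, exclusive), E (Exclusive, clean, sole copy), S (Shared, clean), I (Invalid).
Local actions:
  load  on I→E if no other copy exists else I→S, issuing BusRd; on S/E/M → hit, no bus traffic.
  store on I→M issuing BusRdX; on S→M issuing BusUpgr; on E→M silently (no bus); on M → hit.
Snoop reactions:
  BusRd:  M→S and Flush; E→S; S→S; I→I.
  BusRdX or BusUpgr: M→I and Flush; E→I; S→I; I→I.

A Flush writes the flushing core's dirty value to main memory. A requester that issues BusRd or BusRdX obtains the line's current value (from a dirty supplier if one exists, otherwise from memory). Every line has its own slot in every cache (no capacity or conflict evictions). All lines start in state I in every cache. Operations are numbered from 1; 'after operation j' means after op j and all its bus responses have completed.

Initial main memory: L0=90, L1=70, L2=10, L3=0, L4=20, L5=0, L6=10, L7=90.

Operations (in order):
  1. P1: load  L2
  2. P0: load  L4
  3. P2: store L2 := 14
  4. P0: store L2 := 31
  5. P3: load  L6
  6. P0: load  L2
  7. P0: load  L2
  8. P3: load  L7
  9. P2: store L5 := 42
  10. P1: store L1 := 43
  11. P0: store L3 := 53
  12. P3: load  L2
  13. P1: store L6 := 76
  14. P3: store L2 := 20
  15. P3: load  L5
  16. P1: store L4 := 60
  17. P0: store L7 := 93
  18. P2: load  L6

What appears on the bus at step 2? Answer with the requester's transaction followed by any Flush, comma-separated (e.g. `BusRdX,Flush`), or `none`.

step 1: P1: load  L2  ⟶  IEII  (L2)  txn=BusRd  M[L2]=10
step 2: P0: load  L4  ⟶  EIII  (L4)  txn=BusRd  M[L4]=20
step 3: P2: store L2 := 14  ⟶  IIMI  (L2)  txn=BusRdX  M[L2]=10
step 4: P0: store L2 := 31  ⟶  MIII  (L2)  txn=BusRdX+Flush  M[L2]=14
step 5: P3: load  L6  ⟶  IIIE  (L6)  txn=BusRd  M[L6]=10
step 6: P0: load  L2  ⟶  MIII  (L2)  txn=∅  M[L2]=14
step 7: P0: load  L2  ⟶  MIII  (L2)  txn=∅  M[L2]=14
step 8: P3: load  L7  ⟶  IIIE  (L7)  txn=BusRd  M[L7]=90
step 9: P2: store L5 := 42  ⟶  IIMI  (L5)  txn=BusRdX  M[L5]=0
step 10: P1: store L1 := 43  ⟶  IMII  (L1)  txn=BusRdX  M[L1]=70
step 11: P0: store L3 := 53  ⟶  MIII  (L3)  txn=BusRdX  M[L3]=0
step 12: P3: load  L2  ⟶  SIIS  (L2)  txn=BusRd+Flush  M[L2]=31
step 13: P1: store L6 := 76  ⟶  IMII  (L6)  txn=BusRdX  M[L6]=10
step 14: P3: store L2 := 20  ⟶  IIIM  (L2)  txn=BusUpgr  M[L2]=31
step 15: P3: load  L5  ⟶  IISS  (L5)  txn=BusRd+Flush  M[L5]=42
step 16: P1: store L4 := 60  ⟶  IMII  (L4)  txn=BusRdX  M[L4]=20
step 17: P0: store L7 := 93  ⟶  MIII  (L7)  txn=BusRdX  M[L7]=90
step 18: P2: load  L6  ⟶  ISSI  (L6)  txn=BusRd+Flush  M[L6]=76

bus = BusRd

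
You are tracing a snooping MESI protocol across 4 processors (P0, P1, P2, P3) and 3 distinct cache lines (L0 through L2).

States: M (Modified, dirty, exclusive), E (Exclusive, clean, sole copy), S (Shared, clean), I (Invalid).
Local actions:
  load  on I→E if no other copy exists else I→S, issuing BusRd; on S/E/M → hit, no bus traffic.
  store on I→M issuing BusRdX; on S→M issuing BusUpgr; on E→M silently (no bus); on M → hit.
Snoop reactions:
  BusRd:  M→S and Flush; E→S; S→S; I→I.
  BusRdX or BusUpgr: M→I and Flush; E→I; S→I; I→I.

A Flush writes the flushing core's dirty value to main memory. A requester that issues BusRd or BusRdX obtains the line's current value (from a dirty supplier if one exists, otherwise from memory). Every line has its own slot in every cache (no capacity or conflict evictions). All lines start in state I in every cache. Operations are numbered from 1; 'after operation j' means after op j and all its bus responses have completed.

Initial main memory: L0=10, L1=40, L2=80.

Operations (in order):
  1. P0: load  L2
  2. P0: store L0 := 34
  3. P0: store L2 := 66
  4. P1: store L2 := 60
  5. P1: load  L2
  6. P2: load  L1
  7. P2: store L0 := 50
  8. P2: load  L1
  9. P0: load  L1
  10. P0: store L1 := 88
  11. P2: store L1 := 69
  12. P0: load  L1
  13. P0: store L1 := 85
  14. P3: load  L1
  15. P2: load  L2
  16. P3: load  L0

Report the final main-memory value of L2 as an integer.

memory[L2] = 60

1. P0: load  L2  bus=[BusRd]  L2: P0=E P1=I P2=I P3=I  mem[L2]=80
2. P0: store L0 := 34  bus=[BusRdX]  L0: P0=M P1=I P2=I P3=I  mem[L0]=10
3. P0: store L2 := 66  bus=[-]  L2: P0=M P1=I P2=I P3=I  mem[L2]=80
4. P1: store L2 := 60  bus=[BusRdX,Flush]  L2: P0=I P1=M P2=I P3=I  mem[L2]=66
5. P1: load  L2  bus=[-]  L2: P0=I P1=M P2=I P3=I  mem[L2]=66
6. P2: load  L1  bus=[BusRd]  L1: P0=I P1=I P2=E P3=I  mem[L1]=40
7. P2: store L0 := 50  bus=[BusRdX,Flush]  L0: P0=I P1=I P2=M P3=I  mem[L0]=34
8. P2: load  L1  bus=[-]  L1: P0=I P1=I P2=E P3=I  mem[L1]=40
9. P0: load  L1  bus=[BusRd]  L1: P0=S P1=I P2=S P3=I  mem[L1]=40
10. P0: store L1 := 88  bus=[BusUpgr]  L1: P0=M P1=I P2=I P3=I  mem[L1]=40
11. P2: store L1 := 69  bus=[BusRdX,Flush]  L1: P0=I P1=I P2=M P3=I  mem[L1]=88
12. P0: load  L1  bus=[BusRd,Flush]  L1: P0=S P1=I P2=S P3=I  mem[L1]=69
13. P0: store L1 := 85  bus=[BusUpgr]  L1: P0=M P1=I P2=I P3=I  mem[L1]=69
14. P3: load  L1  bus=[BusRd,Flush]  L1: P0=S P1=I P2=I P3=S  mem[L1]=85
15. P2: load  L2  bus=[BusRd,Flush]  L2: P0=I P1=S P2=S P3=I  mem[L2]=60
16. P3: load  L0  bus=[BusRd,Flush]  L0: P0=I P1=I P2=S P3=S  mem[L0]=50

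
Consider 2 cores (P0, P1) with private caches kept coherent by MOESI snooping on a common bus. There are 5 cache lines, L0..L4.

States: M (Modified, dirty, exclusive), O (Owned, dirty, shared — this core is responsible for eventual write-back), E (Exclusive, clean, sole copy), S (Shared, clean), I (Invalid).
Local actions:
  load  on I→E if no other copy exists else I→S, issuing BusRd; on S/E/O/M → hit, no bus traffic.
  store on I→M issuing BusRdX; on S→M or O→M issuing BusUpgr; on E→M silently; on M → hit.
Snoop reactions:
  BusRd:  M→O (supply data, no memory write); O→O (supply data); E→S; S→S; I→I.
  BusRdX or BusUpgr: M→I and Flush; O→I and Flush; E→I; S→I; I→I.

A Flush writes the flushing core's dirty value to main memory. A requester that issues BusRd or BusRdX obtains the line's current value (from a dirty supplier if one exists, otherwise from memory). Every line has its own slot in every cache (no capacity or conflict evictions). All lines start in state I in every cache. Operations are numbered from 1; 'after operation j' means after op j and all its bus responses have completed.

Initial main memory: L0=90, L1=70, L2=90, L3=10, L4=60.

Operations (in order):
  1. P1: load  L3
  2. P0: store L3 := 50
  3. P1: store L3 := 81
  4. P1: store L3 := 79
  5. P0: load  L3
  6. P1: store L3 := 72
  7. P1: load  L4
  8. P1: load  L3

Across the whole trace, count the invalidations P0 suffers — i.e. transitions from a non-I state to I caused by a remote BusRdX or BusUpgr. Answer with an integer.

invalidations = 2

[1] P1: load  L3 | P0:I, P1:E(10) | bus: BusRd
[2] P0: store L3 := 50 | P0:M(50), P1:I | bus: BusRdX
[3] P1: store L3 := 81 | P0:I, P1:M(81) | bus: BusRdX,Flush
[4] P1: store L3 := 79 | P0:I, P1:M(79) | bus: none
[5] P0: load  L3 | P0:S(79), P1:O(79) | bus: BusRd
[6] P1: store L3 := 72 | P0:I, P1:M(72) | bus: BusUpgr
[7] P1: load  L4 | P0:I, P1:E(60) | bus: BusRd
[8] P1: load  L3 | P0:I, P1:M(72) | bus: none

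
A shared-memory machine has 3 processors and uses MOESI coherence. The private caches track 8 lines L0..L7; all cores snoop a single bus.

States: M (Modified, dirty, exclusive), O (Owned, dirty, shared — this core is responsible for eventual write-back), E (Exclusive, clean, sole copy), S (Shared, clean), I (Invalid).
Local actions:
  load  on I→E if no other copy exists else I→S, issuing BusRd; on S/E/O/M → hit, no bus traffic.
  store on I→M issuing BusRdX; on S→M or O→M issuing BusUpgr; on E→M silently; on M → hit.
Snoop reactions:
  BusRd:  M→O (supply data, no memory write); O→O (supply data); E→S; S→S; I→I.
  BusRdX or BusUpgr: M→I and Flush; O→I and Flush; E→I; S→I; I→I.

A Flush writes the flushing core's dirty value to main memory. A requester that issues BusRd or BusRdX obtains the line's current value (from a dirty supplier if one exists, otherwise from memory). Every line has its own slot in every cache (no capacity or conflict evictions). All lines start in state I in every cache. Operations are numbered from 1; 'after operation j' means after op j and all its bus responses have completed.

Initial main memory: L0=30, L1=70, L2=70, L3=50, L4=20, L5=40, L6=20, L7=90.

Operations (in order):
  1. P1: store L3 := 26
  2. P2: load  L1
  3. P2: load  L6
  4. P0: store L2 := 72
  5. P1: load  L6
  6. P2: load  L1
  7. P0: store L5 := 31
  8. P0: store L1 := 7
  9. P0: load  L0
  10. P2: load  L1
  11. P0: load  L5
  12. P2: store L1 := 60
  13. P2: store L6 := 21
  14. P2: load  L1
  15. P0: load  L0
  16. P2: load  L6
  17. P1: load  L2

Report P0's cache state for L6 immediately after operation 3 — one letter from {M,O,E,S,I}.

state = I

[1] P1: store L3 := 26 | P0:I, P1:M(26), P2:I | bus: BusRdX
[2] P2: load  L1 | P0:I, P1:I, P2:E(70) | bus: BusRd
[3] P2: load  L6 | P0:I, P1:I, P2:E(20) | bus: BusRd
[4] P0: store L2 := 72 | P0:M(72), P1:I, P2:I | bus: BusRdX
[5] P1: load  L6 | P0:I, P1:S(20), P2:S(20) | bus: BusRd
[6] P2: load  L1 | P0:I, P1:I, P2:E(70) | bus: none
[7] P0: store L5 := 31 | P0:M(31), P1:I, P2:I | bus: BusRdX
[8] P0: store L1 := 7 | P0:M(7), P1:I, P2:I | bus: BusRdX
[9] P0: load  L0 | P0:E(30), P1:I, P2:I | bus: BusRd
[10] P2: load  L1 | P0:O(7), P1:I, P2:S(7) | bus: BusRd
[11] P0: load  L5 | P0:M(31), P1:I, P2:I | bus: none
[12] P2: store L1 := 60 | P0:I, P1:I, P2:M(60) | bus: BusUpgr,Flush
[13] P2: store L6 := 21 | P0:I, P1:I, P2:M(21) | bus: BusUpgr
[14] P2: load  L1 | P0:I, P1:I, P2:M(60) | bus: none
[15] P0: load  L0 | P0:E(30), P1:I, P2:I | bus: none
[16] P2: load  L6 | P0:I, P1:I, P2:M(21) | bus: none
[17] P1: load  L2 | P0:O(72), P1:S(72), P2:I | bus: BusRd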